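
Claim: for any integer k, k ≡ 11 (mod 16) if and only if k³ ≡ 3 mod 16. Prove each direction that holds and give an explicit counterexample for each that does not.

Equivalent; both directions hold.

(←) Suppose k³ ≡ 3 (mod 16). The only residue r in {0, …, 15} with r³ ≡ 3 (mod 16) is r = 11, so k ≡ 11 (mod 16).

(→) Suppose k ≡ 11 (mod 16). Write k = 16j + 11. Then (16j + 11)³ = 4096j³ + 8448j² + 5808j + 1331 = 16(256j³ + 528j² + 363j + 83) + 3, so k³ ≡ 3 (mod 16).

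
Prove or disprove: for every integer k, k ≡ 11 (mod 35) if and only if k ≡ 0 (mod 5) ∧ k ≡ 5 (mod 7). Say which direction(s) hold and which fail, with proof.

(⇒) fails and (⇐) fails.

[⇒] This fails: k = 11 gives 11 ≡ 11 (mod 35) but 11 ≡ 1 (mod 5), so the conjunction on the right does not hold.

[⇐] This fails: k = 5 satisfies both congruences on the right (5 ≡ 0 mod 5 and 5 ≡ 5 mod 7) yet 5 ≡ 5 (mod 35), not 11.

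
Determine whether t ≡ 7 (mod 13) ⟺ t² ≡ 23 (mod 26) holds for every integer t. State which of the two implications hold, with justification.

[⇒] This fails: take t = 20. Then 20 ≡ 7 (mod 13), but 20² = 400 ≡ 10 (mod 26), not 23.

[⇐] This fails: take t = 19. Then 19² = 361 ≡ 23 (mod 26), yet 19 ≡ 6 (mod 13), not 7.

Both directions fail.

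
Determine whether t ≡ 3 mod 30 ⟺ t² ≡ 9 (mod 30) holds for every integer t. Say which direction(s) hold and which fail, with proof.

(⇒) Suppose t ≡ 3 mod 30. Write t = 30j + 3. Then (30j + 3)² = 900j² + 180j + 9 = 30(30j² + 6j) + 9, so t² ≡ 9 (mod 30).

(⇐) This fails: take t = 27. Then 27² = 729 ≡ 9 (mod 30), yet 27 ≡ 27 (mod 30), not 3.

Only the forward direction holds.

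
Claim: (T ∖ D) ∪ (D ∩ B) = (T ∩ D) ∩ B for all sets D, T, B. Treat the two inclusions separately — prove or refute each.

Forward inclusion. This inclusion fails. Take D = ∅, T = {1}, B = ∅; then 1 ∈ (T ∖ D) ∪ (D ∩ B) but 1 ∉ (T ∩ D) ∩ B.

Reverse inclusion. Let x ∈ (T ∩ D) ∩ B. Then x ∈ D ∩ T ∩ B, from which x ∈ (T ∖ D) ∪ (D ∩ B).

Only the reverse inclusion holds.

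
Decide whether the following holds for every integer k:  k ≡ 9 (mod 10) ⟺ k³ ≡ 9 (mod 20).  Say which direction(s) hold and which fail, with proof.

(⇒) This fails: take k = 19. Then 19 ≡ 9 (mod 10), but 19³ = 6859 ≡ 19 (mod 20), not 9.

(⇐) Conversely, the residues r modulo 20 with r³ ≡ 9 (mod 20) are exactly {9}, and each is ≡ 9 (mod 10).

Only the reverse direction holds.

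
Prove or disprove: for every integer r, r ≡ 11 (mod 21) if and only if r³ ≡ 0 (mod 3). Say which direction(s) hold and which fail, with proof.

Neither implication holds.

(⟹) This fails: take r = 11. Then 11 ≡ 11 (mod 21), but 11³ = 1331 ≡ 2 (mod 3), not 0.

(⟸) This fails: take r = 0. Then 0³ = 0 ≡ 0 (mod 3), yet 0 ≡ 0 (mod 21), not 11.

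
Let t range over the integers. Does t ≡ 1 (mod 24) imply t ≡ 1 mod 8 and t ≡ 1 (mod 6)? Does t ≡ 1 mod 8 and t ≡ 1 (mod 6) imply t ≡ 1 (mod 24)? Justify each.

Both directions hold.

[⇒] Suppose t ≡ 1 (mod 24); write t = 24j + 1. Since 8 ∣ 24, reducing mod 8 gives t ≡ 1 (mod 8); since 6 ∣ 24, reducing mod 6 gives t ≡ 1 (mod 6).

[⇐] Conversely, if t ≡ 1 (mod 8) and t ≡ 1 (mod 6), then by the Chinese remainder theorem t ≡ 1 (mod 24). This is exactly t ≡ 1 (mod 24).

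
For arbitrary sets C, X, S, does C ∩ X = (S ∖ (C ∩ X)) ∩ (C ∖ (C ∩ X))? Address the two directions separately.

Neither inclusion holds.

Forward inclusion. This inclusion fails. Take C = {1}, X = {1}, S = ∅; then 1 ∈ C ∩ X but 1 ∉ (S ∖ (C ∩ X)) ∩ (C ∖ (C ∩ X)).

Reverse inclusion. This inclusion fails. Take C = {1}, X = ∅, S = {1}; then 1 ∈ (S ∖ (C ∩ X)) ∩ (C ∖ (C ∩ X)) but 1 ∉ C ∩ X.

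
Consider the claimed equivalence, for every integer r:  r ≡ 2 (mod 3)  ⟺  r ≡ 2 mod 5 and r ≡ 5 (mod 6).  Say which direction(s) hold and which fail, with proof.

Only the converse holds.

[⇒] This fails: r = 2 gives 2 ≡ 2 (mod 3) but 2 ≡ 2 (mod 6), so the conjunction on the right does not hold.

[⇐] Conversely, if r ≡ 2 (mod 5) and r ≡ 5 (mod 6), then by the Chinese remainder theorem r ≡ 17 (mod 30). Since 17 ≡ 2 (mod 3) and 3 ∣ 30, we get r ≡ 2 (mod 3).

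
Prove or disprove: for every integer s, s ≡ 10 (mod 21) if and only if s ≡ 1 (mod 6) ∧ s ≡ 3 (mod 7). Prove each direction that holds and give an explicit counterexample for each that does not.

Not equivalent: only (⇐) holds.

[⇐] If s ≡ 1 (mod 6) and s ≡ 3 (mod 7), then by the Chinese remainder theorem s ≡ 31 (mod 42). Since 31 ≡ 10 (mod 21) and 21 ∣ 42, we get s ≡ 10 (mod 21).

[⇒] This fails: s = 10 gives 10 ≡ 10 (mod 21) but 10 ≡ 4 (mod 6), so the conjunction on the right does not hold.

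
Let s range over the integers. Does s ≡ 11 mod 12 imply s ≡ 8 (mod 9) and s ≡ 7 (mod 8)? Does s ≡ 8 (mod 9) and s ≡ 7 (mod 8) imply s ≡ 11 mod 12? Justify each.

(⇒) fails; (⇐) holds.

Forward direction. This fails: s = 35 gives 35 ≡ 11 (mod 12) but 35 ≡ 3 (mod 8), so the conjunction on the right does not hold.

Converse. If s ≡ 8 (mod 9) and s ≡ 7 (mod 8), then by the Chinese remainder theorem s ≡ 71 (mod 72). Since 71 ≡ 11 (mod 12) and 12 ∣ 72, we get s ≡ 11 (mod 12).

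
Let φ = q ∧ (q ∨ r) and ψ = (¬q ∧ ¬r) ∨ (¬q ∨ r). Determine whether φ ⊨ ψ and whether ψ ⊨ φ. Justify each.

[⇒] This fails. Under r = F, q = T, the left side is true but the right side is false.

[⇐] This fails. Under r = F, q = F, the left side is false but the right side is true.

(⇒) fails and (⇐) fails.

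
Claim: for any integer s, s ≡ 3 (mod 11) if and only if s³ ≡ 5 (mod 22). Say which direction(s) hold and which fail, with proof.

Not equivalent: only (⇐) holds.

(←) The residues r modulo 22 with r³ ≡ 5 (mod 22) are exactly {3}, and each is ≡ 3 (mod 11).

(→) This fails: take s = 14. Then 14 ≡ 3 (mod 11), but 14³ = 2744 ≡ 16 (mod 22), not 5.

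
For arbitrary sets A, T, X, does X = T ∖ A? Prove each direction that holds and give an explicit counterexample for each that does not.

Forward inclusion. This inclusion fails. Take A = ∅, T = ∅, X = {1}; then 1 ∈ X but 1 ∉ T ∖ A.

Reverse inclusion. This inclusion fails. Take A = ∅, T = {1}, X = ∅; then 1 ∈ T ∖ A but 1 ∉ X.

Neither inclusion holds.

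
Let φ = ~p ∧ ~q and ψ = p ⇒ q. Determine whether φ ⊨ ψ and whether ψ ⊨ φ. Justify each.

Only the forward implication holds.

(→) Assume the antecedent. If p is true, the antecedent cannot hold. If p is false, p ⇒ q reduces to true regardless of the other variables. Either way p ⇒ q holds.

(←) This fails. Under p = F, q = T, the left side is false but the right side is true.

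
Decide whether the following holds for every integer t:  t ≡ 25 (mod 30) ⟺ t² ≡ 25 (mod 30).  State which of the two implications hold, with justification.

Not equivalent: only (⇒) holds.

(→) Suppose t ≡ 25 (mod 30). Write t = 30j + 25. Then (30j + 25)² = 900j² + 1500j + 625 = 30(30j² + 50j + 20) + 25, so t² ≡ 25 (mod 30).

(←) This fails: take t = 5. Then 5² = 25 ≡ 25 (mod 30), yet 5 ≡ 5 (mod 30), not 25.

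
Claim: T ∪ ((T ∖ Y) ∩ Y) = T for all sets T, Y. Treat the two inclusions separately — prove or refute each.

(⟹) Let x ∈ T ∪ ((T ∖ Y) ∩ Y). Then either x ∈ T and x ∉ Y; or x ∈ T ∩ Y. In each case x ∈ T, so T ∪ ((T ∖ Y) ∩ Y) ⊆ T.

(⟸) Let x ∈ T. Then either x ∈ T and x ∉ Y; or x ∈ T ∩ Y. In each case x ∈ T ∪ ((T ∖ Y) ∩ Y), so T ⊆ T ∪ ((T ∖ Y) ∩ Y).

Both inclusions hold; the sets are equal.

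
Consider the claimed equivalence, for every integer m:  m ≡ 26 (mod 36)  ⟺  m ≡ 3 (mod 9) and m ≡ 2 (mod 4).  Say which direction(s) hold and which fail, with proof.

Both directions fail.

(→) This fails: m = 26 gives 26 ≡ 26 (mod 36) but 26 ≡ 8 (mod 9), so the conjunction on the right does not hold.

(←) This fails: m = 30 satisfies both congruences on the right (30 ≡ 3 mod 9 and 30 ≡ 2 mod 4) yet 30 ≡ 30 (mod 36), not 26.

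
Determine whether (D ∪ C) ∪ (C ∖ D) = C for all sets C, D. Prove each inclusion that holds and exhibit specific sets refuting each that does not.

(⊆) fails; (⊇) holds.

(⊇) Let x ∈ C. Then either x ∈ C and x ∉ D; or x ∈ C ∩ D. In each case x ∈ (D ∪ C) ∪ (C ∖ D), so C ⊆ (D ∪ C) ∪ (C ∖ D).

(⊆) This inclusion fails. Take C = ∅, D = {1}; then 1 ∈ (D ∪ C) ∪ (C ∖ D) but 1 ∉ C.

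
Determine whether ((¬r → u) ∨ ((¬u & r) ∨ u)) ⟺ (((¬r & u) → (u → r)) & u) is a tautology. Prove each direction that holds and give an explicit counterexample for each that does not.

Only the converse holds.

(→) This fails. Under u = T, r = F, the left side is true but the right side is false.

(←) Assume the antecedent. If u is true, (¬r → u) ∨ ((¬u & r) ∨ u) reduces to true regardless of the other variables. If u is false, the antecedent cannot hold. Either way (¬r → u) ∨ ((¬u & r) ∨ u) holds.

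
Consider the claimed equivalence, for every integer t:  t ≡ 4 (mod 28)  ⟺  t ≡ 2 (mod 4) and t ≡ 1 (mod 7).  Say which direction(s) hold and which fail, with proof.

Neither implication holds.

[⇒] This fails: t = 4 gives 4 ≡ 4 (mod 28) but 4 ≡ 0 (mod 4), so the conjunction on the right does not hold.

[⇐] This fails: t = 22 satisfies both congruences on the right (22 ≡ 2 mod 4 and 22 ≡ 1 mod 7) yet 22 ≡ 22 (mod 28), not 4.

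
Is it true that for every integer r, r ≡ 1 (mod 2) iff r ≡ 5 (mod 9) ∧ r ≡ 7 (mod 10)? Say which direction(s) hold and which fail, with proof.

(⇒) This fails: r = 1 gives 1 ≡ 1 (mod 2) but 1 ≡ 1 (mod 9), so the conjunction on the right does not hold.

(⇐) Conversely, if r ≡ 5 (mod 9) and r ≡ 7 (mod 10), then by the Chinese remainder theorem r ≡ 77 (mod 90). Since 77 ≡ 1 (mod 2) and 2 ∣ 90, we get r ≡ 1 (mod 2).

Only the reverse direction holds.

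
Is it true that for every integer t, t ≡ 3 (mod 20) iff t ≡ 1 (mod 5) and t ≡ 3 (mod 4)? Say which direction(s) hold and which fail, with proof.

Both directions fail.

(⇒) This fails: t = 3 gives 3 ≡ 3 (mod 20) but 3 ≡ 3 (mod 5), so the conjunction on the right does not hold.

(⇐) This fails: t = 11 satisfies both congruences on the right (11 ≡ 1 mod 5 and 11 ≡ 3 mod 4) yet 11 ≡ 11 (mod 20), not 3.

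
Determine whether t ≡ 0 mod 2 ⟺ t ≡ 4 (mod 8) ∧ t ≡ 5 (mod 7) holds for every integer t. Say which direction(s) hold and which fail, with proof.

Only the reverse direction holds.

Forward direction. This fails: t = 0 gives 0 ≡ 0 (mod 2) but 0 ≡ 0 (mod 8), so the conjunction on the right does not hold.

Converse. If t ≡ 4 (mod 8) and t ≡ 5 (mod 7), then by the Chinese remainder theorem t ≡ 12 (mod 56). Since 12 ≡ 0 (mod 2) and 2 ∣ 56, we get t ≡ 0 (mod 2).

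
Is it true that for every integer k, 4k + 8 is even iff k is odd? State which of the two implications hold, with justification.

Forward direction. This fails: take k = 4. Then 4k + 8 = 24, which is even, yet k = 4 is even, not odd.

Converse. Suppose k is odd. Since 4 is even, 4k is even for every k, so 4k + 8 has the same parity as 8, which is even. Hence 4k + 8 is even.

(⇒) fails; (⇐) holds.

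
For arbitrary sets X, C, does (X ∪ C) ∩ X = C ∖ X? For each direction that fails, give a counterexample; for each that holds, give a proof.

(⊆) fails and (⊇) fails.

(⟹) This inclusion fails. Take X = {1}, C = ∅; then 1 ∈ (X ∪ C) ∩ X but 1 ∉ C ∖ X.

(⟸) This inclusion fails. Take X = ∅, C = {1}; then 1 ∈ C ∖ X but 1 ∉ (X ∪ C) ∩ X.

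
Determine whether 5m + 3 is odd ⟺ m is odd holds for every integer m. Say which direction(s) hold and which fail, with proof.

Neither implication holds.

[⇒] This fails: m = 6 gives 5m + 3 = 33, which is odd, but 6 is even, not odd.

[⇐] This also fails: m = 3 is odd, but 5m + 3 = 18 is even, not odd.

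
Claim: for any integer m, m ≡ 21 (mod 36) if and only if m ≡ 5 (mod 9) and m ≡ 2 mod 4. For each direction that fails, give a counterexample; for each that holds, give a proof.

(⇒) fails and (⇐) fails.

Forward direction. This fails: m = 21 gives 21 ≡ 21 (mod 36) but 21 ≡ 3 (mod 9), so the conjunction on the right does not hold.

Converse. This fails: m = 14 satisfies both congruences on the right (14 ≡ 5 mod 9 and 14 ≡ 2 mod 4) yet 14 ≡ 14 (mod 36), not 21.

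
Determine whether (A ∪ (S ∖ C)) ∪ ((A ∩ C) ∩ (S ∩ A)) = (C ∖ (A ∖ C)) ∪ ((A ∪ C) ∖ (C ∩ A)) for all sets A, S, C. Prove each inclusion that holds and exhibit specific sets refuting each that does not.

Neither inclusion holds.

(⟹) This inclusion fails. Take A = ∅, S = {1}, C = ∅; then 1 ∈ (A ∪ (S ∖ C)) ∪ ((A ∩ C) ∩ (S ∩ A)) but 1 ∉ (C ∖ (A ∖ C)) ∪ ((A ∪ C) ∖ (C ∩ A)).

(⟸) This inclusion fails. Take A = ∅, S = ∅, C = {1}; then 1 ∈ (C ∖ (A ∖ C)) ∪ ((A ∪ C) ∖ (C ∩ A)) but 1 ∉ (A ∪ (S ∖ C)) ∪ ((A ∩ C) ∩ (S ∩ A)).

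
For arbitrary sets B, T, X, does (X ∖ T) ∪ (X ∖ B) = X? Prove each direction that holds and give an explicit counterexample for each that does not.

The sets are not equal: only the forward inclusion holds.

Forward inclusion. Let x ∈ (X ∖ T) ∪ (X ∖ B). Then either x ∈ X and x ∉ B, T; or x ∈ B ∩ X and x ∉ T; or x ∈ T ∩ X and x ∉ B. In each case x ∈ X, so (X ∖ T) ∪ (X ∖ B) ⊆ X.

Reverse inclusion. This inclusion fails. Take B = {1}, T = {1}, X = {1}; then 1 ∈ X but 1 ∉ (X ∖ T) ∪ (X ∖ B).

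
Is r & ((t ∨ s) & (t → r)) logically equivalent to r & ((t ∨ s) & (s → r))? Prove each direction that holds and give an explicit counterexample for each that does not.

(⟸) Assume the antecedent. If s is true, the antecedent forces (s = T, r = T, t = F) or (s = T, r = T, t = T), and r & ((t ∨ s) & (t → r)) holds there. If s is false, the antecedent forces (s = F, r = T, t = T), and r & ((t ∨ s) & (t → r)) holds there. Either way r & ((t ∨ s) & (t → r)) holds.

(⟹) Assume the antecedent. If s is true, the antecedent forces (s = T, r = T, t = F) or (s = T, r = T, t = T), and r & ((t ∨ s) & (s → r)) holds there. If s is false, the antecedent forces (s = F, r = T, t = T), and r & ((t ∨ s) & (s → r)) holds there. Either way r & ((t ∨ s) & (s → r)) holds.

Both implications hold.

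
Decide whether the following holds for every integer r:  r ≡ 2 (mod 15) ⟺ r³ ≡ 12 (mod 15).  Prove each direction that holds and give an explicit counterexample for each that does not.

Neither direction holds.

(⇒) This fails: take r = 2. Then 2 ≡ 2 (mod 15), but 2³ = 8 ≡ 8 (mod 15), not 12.

(⇐) This fails: take r = 3. Then 3³ = 27 ≡ 12 (mod 15), yet 3 ≡ 3 (mod 15), not 2.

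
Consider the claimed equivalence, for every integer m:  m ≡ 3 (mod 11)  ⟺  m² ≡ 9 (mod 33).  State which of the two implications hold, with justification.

Neither implication holds.

(⇒) This fails: take m = 14. Then 14 ≡ 3 (mod 11), but 14² = 196 ≡ 31 (mod 33), not 9.

(⇐) This fails: take m = 30. Then 30² = 900 ≡ 9 (mod 33), yet 30 ≡ 8 (mod 11), not 3.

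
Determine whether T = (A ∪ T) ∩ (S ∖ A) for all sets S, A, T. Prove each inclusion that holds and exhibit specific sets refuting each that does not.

(⊆) This inclusion fails. Take S = ∅, A = ∅, T = {1}; then 1 ∈ T but 1 ∉ (A ∪ T) ∩ (S ∖ A).

(⊇) Let x ∈ (A ∪ T) ∩ (S ∖ A). Then x ∈ S ∩ T and x ∉ A, from which x ∈ T.

(⊆) fails; (⊇) holds.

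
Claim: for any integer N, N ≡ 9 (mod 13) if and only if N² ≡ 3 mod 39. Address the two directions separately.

(→) This fails: take N = 22. Then 22 ≡ 9 (mod 13), but 22² = 484 ≡ 16 (mod 39), not 3.

(←) This fails: take N = 30. Then 30² = 900 ≡ 3 (mod 39), yet 30 ≡ 4 (mod 13), not 9.

(⇒) fails and (⇐) fails.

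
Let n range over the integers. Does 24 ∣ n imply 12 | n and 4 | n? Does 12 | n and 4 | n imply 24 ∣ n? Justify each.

(⇒) holds; (⇐) fails.

(⇒) If 24 ∣ n, write n = 24q. Since 24 = 2·12, n = 12·(2q), so 12 ∣ n; and since 24 = 6·4, n = 4·(6q), so 4 ∣ n.

(⇐) This fails: take n = 12. Both 12 ∣ 12 and 4 ∣ 12, yet 12 is not a multiple of 24 (since 12 = 0·24 + 12), so 24 ∤ 12.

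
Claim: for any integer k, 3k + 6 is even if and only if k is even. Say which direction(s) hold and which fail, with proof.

(→) Suppose 3k + 6 is even. Since 3 is odd, 3k and k have the same parity, so 3k + 6 ≡ k + 6 (mod 2). As 6 is even, 3k + 6 is even exactly when k is even. Thus k is even.

(←) Conversely, suppose k is even; write k = 2j. Then 3k + 6 = 3·(2j) + 6 = 2·3j + 6, which is even.

The biconditional holds.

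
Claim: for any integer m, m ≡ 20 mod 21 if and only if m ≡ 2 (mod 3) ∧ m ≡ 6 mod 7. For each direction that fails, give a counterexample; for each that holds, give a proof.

Both directions hold.

(→) Suppose m ≡ 20 (mod 21); write m = 21j + 20. Since 3 ∣ 21, reducing mod 3 gives m ≡ 20 ≡ 2 (mod 3); since 7 ∣ 21, reducing mod 7 gives m ≡ 20 ≡ 6 (mod 7).

(←) Conversely, if m ≡ 2 (mod 3) and m ≡ 6 (mod 7), then by the Chinese remainder theorem m ≡ 20 (mod 21). This is exactly m ≡ 20 (mod 21).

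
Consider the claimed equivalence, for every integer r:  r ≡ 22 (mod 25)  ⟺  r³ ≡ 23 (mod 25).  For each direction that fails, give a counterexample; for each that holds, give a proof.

Both implications hold.

(→) Suppose r ≡ 22 (mod 25). Write r = 25j + 22. Then (25j + 22)³ = 15625j³ + 41250j² + 36300j + 10648 = 25(625j³ + 1650j² + 1452j + 425) + 23, so r³ ≡ 23 (mod 25).

(←) Conversely, suppose r³ ≡ 23 (mod 25). The only residue r in {0, …, 24} with r³ ≡ 23 (mod 25) is r = 22, so r ≡ 22 (mod 25).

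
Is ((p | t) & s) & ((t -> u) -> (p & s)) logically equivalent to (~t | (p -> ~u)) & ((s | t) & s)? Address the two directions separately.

(→) This fails. Under t = T, u = T, p = T, s = T, the left side is true but the right side is false.

(←) This fails. Under t = F, u = F, p = F, s = T, the left side is false but the right side is true.

(⇒) fails and (⇐) fails.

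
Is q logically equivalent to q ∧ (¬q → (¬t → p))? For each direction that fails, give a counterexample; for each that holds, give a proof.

Both directions hold; the statement is true.

(⇒) Assume the antecedent. If t is true, the antecedent forces (t = T, q = T, p = F) or (t = T, q = T, p = T), and q ∧ (¬q → (¬t → p)) holds there. If t is false, the antecedent forces (t = F, q = T, p = F) or (t = F, q = T, p = T), and q ∧ (¬q → (¬t → p)) holds there. Either way q ∧ (¬q → (¬t → p)) holds.

(⇐) Assume the antecedent. If t is true, the antecedent forces (t = T, q = T, p = F) or (t = T, q = T, p = T), and q holds there. If t is false, the antecedent forces (t = F, q = T, p = F) or (t = F, q = T, p = T), and q holds there. Either way q holds.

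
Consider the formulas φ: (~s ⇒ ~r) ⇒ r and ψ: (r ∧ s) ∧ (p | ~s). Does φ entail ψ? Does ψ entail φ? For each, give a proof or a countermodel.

The forward direction fails; the converse holds.

(→) This fails. Under s = F, r = T, p = F, the left side is true but the right side is false.

(←) Assume the antecedent. If s is true, the antecedent forces (s = T, r = T, p = T), and (~s ⇒ ~r) ⇒ r holds there. If s is false, the antecedent cannot hold. Either way (~s ⇒ ~r) ⇒ r holds.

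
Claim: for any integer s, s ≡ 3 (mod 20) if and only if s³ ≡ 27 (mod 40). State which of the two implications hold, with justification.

Converse. The residues r modulo 40 with r³ ≡ 27 (mod 40) are exactly {3}, and each is ≡ 3 (mod 20).

Forward direction. This fails: take s = 23. Then 23 ≡ 3 (mod 20), but 23³ = 12167 ≡ 7 (mod 40), not 27.

(⇒) fails; (⇐) holds.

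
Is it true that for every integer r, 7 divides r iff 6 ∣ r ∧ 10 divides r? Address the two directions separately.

Neither implication holds.

(⇒) This fails: take r = 7. Certainly 7 ∣ 7, but 6 ∤ 7.

(⇐) This fails: take r = 30. Both 6 ∣ 30 and 10 ∣ 30, yet 30 is not a multiple of 7 (since 30 = 4·7 + 2), so 7 ∤ 30.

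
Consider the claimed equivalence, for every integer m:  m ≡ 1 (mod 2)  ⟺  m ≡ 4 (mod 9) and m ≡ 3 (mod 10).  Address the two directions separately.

The forward direction fails; the converse holds.

(⇒) This fails: m = 1 gives 1 ≡ 1 (mod 2) but 1 ≡ 1 (mod 9), so the conjunction on the right does not hold.

(⇐) Conversely, if m ≡ 4 (mod 9) and m ≡ 3 (mod 10), then by the Chinese remainder theorem m ≡ 13 (mod 90). Since 13 ≡ 1 (mod 2) and 2 ∣ 90, we get m ≡ 1 (mod 2).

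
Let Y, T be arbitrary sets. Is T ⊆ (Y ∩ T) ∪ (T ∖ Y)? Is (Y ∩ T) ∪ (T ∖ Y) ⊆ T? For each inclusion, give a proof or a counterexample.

(⊆) Let x ∈ T. Then either x ∈ T and x ∉ Y; or x ∈ Y ∩ T. In each case x ∈ (Y ∩ T) ∪ (T ∖ Y), so T ⊆ (Y ∩ T) ∪ (T ∖ Y).

(⊇) Let x ∈ (Y ∩ T) ∪ (T ∖ Y). Then either x ∈ T and x ∉ Y; or x ∈ Y ∩ T. In each case x ∈ T, so (Y ∩ T) ∪ (T ∖ Y) ⊆ T.

The two sets are equal.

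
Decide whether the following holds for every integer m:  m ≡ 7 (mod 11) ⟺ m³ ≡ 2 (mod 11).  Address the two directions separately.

Both implications hold.

Forward direction. Suppose m ≡ 7 (mod 11). Write m = 11j + 7. Then (11j + 7)³ = 1331j³ + 2541j² + 1617j + 343 = 11(121j³ + 231j² + 147j + 31) + 2, so m³ ≡ 2 (mod 11).

Converse. For the converse, argue contrapositively. If m ≢ 7 (mod 11), then m is congruent to one of 0, 1, 2, 3, 4, 5, 6, 8, 9, 10 modulo 11, and these give m³ ≡ 0, 1, 8, 5, 9, 4, 7, 6, 3, 10 respectively — never 2.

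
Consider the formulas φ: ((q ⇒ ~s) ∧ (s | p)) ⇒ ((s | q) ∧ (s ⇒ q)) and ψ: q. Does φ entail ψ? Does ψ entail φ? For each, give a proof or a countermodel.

[⇒] This fails. Under q = F, s = F, p = F, the left side is true but the right side is false.

[⇐] Assume the antecedent. If q is true, the consequent reduces to true regardless of the other variables. If q is false, the antecedent cannot hold. Either way the consequent holds.

Not equivalent: only (⇐) holds.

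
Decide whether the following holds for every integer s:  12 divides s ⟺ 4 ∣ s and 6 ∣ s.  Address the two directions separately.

Both directions hold.

(⇒) If 12 ∣ s, write s = 12q. Since 12 = 3·4, s = 4·(3q), so 4 ∣ s; and since 12 = 2·6, s = 6·(2q), so 6 ∣ s.

(⇐) Suppose 4 ∣ s and 6 ∣ s. Any common multiple of 4 and 6 is a multiple of their lcm; here lcm(4, 6) = 4·6/gcd(4, 6) = 24/2 = 12, so 12 ∣ s.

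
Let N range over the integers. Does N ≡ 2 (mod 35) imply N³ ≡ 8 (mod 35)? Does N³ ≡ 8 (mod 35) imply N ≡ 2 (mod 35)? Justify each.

Only the forward direction holds.

(←) This fails: take N = 22. Then 22³ = 10648 ≡ 8 (mod 35), yet 22 ≡ 22 (mod 35), not 2.

(→) Suppose N ≡ 2 (mod 35). Write N = 35j + 2. Then (35j + 2)³ = 42875j³ + 7350j² + 420j + 8 = 35(1225j³ + 210j² + 12j) + 8, so N³ ≡ 8 (mod 35).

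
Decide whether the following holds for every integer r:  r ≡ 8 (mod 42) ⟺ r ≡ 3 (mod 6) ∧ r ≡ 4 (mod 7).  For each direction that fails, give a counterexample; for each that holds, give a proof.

(→) This fails: r = 8 gives 8 ≡ 8 (mod 42) but 8 ≡ 2 (mod 6), so the conjunction on the right does not hold.

(←) This fails: r = 39 satisfies both congruences on the right (39 ≡ 3 mod 6 and 39 ≡ 4 mod 7) yet 39 ≡ 39 (mod 42), not 8.

Neither direction holds.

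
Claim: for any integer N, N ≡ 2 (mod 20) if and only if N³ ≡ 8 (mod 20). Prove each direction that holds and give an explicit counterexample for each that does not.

(⇒) holds; (⇐) fails.

[⇐] This fails: take N = 12. Then 12³ = 1728 ≡ 8 (mod 20), yet 12 ≡ 12 (mod 20), not 2.

[⇒] Suppose N ≡ 2 (mod 20). Write N = 20j + 2. Then (20j + 2)³ = 8000j³ + 2400j² + 240j + 8 = 20(400j³ + 120j² + 12j) + 8, so N³ ≡ 8 (mod 20).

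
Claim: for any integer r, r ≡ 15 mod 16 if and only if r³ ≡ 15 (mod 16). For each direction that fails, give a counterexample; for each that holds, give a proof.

(→) Suppose r ≡ 15 mod 16. Write r = 16j + 15. Then (16j + 15)³ = 4096j³ + 11520j² + 10800j + 3375 = 16(256j³ + 720j² + 675j + 210) + 15, so r³ ≡ 15 (mod 16).

(←) Conversely, suppose r³ ≡ 15 (mod 16). The only residue r in {0, …, 15} with r³ ≡ 15 (mod 16) is r = 15, so r ≡ 15 (mod 16).

The biconditional holds.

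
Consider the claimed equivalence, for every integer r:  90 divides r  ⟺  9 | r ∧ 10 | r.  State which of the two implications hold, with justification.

Both implications hold.

[⇒] If 90 ∣ r, write r = 90q. Since 90 = 10·9, r = 9·(10q), so 9 ∣ r; and since 90 = 9·10, r = 10·(9q), so 10 ∣ r.

[⇐] Suppose 9 ∣ r and 10 ∣ r. Any common multiple of 9 and 10 is a multiple of their lcm; here gcd(9, 10) = 1, so lcm(9, 10) = 9·10 = 90, so 90 ∣ r.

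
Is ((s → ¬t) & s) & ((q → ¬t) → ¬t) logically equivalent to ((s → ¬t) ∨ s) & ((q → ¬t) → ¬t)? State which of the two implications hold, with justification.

The forward direction holds; the converse fails.

Forward direction. Assume the antecedent. If q is true, the consequent reduces to true regardless of the other variables. If q is false, the antecedent forces (q = F, s = T, t = F), and the consequent holds there. Either way the consequent holds.

Converse. This fails. Under q = F, s = F, t = F, the left side is false but the right side is true.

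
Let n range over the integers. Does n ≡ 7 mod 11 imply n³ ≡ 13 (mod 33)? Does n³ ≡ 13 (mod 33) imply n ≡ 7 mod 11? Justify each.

[⇐] The residues r modulo 33 with r³ ≡ 13 (mod 33) are exactly {7}, and each is ≡ 7 (mod 11).

[⇒] This fails: take n = 18. Then 18 ≡ 7 (mod 11), but 18³ = 5832 ≡ 24 (mod 33), not 13.

Only the converse holds.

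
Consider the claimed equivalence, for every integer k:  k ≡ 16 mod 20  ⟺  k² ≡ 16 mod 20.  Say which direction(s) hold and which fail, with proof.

Only the forward implication holds.

(→) Suppose k ≡ 16 mod 20. Write k = 20j + 16. Then (20j + 16)² = 400j² + 640j + 256 = 20(20j² + 32j + 12) + 16, so k² ≡ 16 (mod 20).

(←) This fails: take k = 4. Then 4² = 16 ≡ 16 (mod 20), yet 4 ≡ 4 (mod 20), not 16.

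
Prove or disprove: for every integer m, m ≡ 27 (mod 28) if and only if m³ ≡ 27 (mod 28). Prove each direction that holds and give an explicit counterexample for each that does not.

Only the forward implication holds.

Converse. This fails: take m = 3. Then 3³ = 27 ≡ 27 (mod 28), yet 3 ≡ 3 (mod 28), not 27.

Forward direction. Suppose m ≡ 27 (mod 28). Write m = 28j + 27. Then (28j + 27)³ = 21952j³ + 63504j² + 61236j + 19683 = 28(784j³ + 2268j² + 2187j + 702) + 27, so m³ ≡ 27 (mod 28).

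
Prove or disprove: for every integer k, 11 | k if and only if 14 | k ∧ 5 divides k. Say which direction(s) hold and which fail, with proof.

[⇒] This fails: take k = 11. Certainly 11 ∣ 11, but 14 ∤ 11.

[⇐] This fails: take k = 70. Both 14 ∣ 70 and 5 ∣ 70, yet 70 is not a multiple of 11 (since 70 = 6·11 + 4), so 11 ∤ 70.

Both directions fail.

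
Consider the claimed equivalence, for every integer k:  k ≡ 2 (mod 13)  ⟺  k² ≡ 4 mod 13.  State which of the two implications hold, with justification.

Forward direction. Suppose k ≡ 2 (mod 13). Write k = 13j + 2. Then (13j + 2)² = 169j² + 52j + 4 = 13(13j² + 4j) + 4, so k² ≡ 4 (mod 13).

Converse. This fails: take k = 11. Then 11² = 121 ≡ 4 (mod 13), yet 11 ≡ 11 (mod 13), not 2.

The forward direction holds; the converse fails.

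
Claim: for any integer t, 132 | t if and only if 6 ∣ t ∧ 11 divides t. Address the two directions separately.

[⇒] If 132 ∣ t, write t = 132q. Since 132 = 22·6, t = 6·(22q), so 6 ∣ t; and since 132 = 12·11, t = 11·(12q), so 11 ∣ t.

[⇐] This fails: take t = 66. Both 6 ∣ 66 and 11 ∣ 66, yet 66 is not a multiple of 132 (since 66 = 0·132 + 66), so 132 ∤ 66.

Only the forward implication holds.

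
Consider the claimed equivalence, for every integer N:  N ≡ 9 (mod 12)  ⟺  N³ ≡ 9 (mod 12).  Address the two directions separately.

The biconditional holds.

(⇒) Suppose N ≡ 9 (mod 12). Write N = 12j + 9. Then (12j + 9)³ = 1728j³ + 3888j² + 2916j + 729 = 12(144j³ + 324j² + 243j + 60) + 9, so N³ ≡ 9 (mod 12).

(⇐) Conversely, suppose N³ ≡ 9 (mod 12). The only residue r in {0, …, 11} with r³ ≡ 9 (mod 12) is r = 9, so N ≡ 9 (mod 12).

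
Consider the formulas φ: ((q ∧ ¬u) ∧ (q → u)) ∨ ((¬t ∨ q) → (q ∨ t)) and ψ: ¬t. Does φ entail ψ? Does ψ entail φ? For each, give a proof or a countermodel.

(⇒) fails and (⇐) fails.

(⟹) This fails. Under t = T, q = F, u = F, the left side is true but the right side is false.

(⟸) This fails. Under t = F, q = F, u = F, the left side is false but the right side is true.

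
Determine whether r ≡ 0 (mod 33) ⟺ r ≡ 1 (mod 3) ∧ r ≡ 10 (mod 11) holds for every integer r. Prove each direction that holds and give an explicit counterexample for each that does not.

(⇒) fails and (⇐) fails.

(⇒) This fails: r = 0 gives 0 ≡ 0 (mod 33) but 0 ≡ 0 (mod 3), so the conjunction on the right does not hold.

(⇐) This fails: r = 10 satisfies both congruences on the right (10 ≡ 1 mod 3 and 10 ≡ 10 mod 11) yet 10 ≡ 10 (mod 33), not 0.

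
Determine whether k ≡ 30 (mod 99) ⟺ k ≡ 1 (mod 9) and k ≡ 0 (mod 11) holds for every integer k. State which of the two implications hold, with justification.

[⇒] This fails: k = 30 gives 30 ≡ 30 (mod 99) but 30 ≡ 3 (mod 9), so the conjunction on the right does not hold.

[⇐] This fails: k = 55 satisfies both congruences on the right (55 ≡ 1 mod 9 and 55 ≡ 0 mod 11) yet 55 ≡ 55 (mod 99), not 30.

(⇒) fails and (⇐) fails.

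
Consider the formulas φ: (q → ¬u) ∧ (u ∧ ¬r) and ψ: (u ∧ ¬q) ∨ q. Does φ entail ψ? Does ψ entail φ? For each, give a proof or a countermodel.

Not equivalent: only (⇒) holds.

(⇒) Assume the antecedent. If q is true, the antecedent cannot hold. If q is false, the antecedent forces (q = F, u = T, r = F), and (u ∧ ¬q) ∨ q holds there. Either way (u ∧ ¬q) ∨ q holds.

(⇐) This fails. Under q = T, u = F, r = F, the left side is false but the right side is true.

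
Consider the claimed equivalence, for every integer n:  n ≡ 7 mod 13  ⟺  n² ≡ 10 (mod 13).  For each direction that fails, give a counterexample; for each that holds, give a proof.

The forward direction holds; the converse fails.

(→) Suppose n ≡ 7 mod 13. Write n = 13j + 7. Then (13j + 7)² = 169j² + 182j + 49 = 13(13j² + 14j + 3) + 10, so n² ≡ 10 (mod 13).

(←) This fails: take n = 6. Then 6² = 36 ≡ 10 (mod 13), yet 6 ≡ 6 (mod 13), not 7.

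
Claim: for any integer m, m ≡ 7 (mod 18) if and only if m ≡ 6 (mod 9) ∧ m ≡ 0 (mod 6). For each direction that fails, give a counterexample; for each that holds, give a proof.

Both directions fail.

(⇒) This fails: m = 7 gives 7 ≡ 7 (mod 18) but 7 ≡ 7 (mod 9), so the conjunction on the right does not hold.

(⇐) This fails: m = 6 satisfies both congruences on the right (6 ≡ 6 mod 9 and 6 ≡ 0 mod 6) yet 6 ≡ 6 (mod 18), not 7.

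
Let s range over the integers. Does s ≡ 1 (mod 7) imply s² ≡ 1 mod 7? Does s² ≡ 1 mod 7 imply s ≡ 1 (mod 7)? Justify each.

(←) This fails: take s = 6. Then 6² = 36 ≡ 1 (mod 7), yet 6 ≡ 6 (mod 7), not 1.

(→) Suppose s ≡ 1 (mod 7). Write s = 7j + 1. Then (7j + 1)² = 49j² + 14j + 1 = 7(7j² + 2j) + 1, so s² ≡ 1 (mod 7).

Only the forward direction holds.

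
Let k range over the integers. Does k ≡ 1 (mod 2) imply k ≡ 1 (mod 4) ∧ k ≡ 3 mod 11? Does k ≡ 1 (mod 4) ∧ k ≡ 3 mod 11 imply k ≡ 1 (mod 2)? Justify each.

The forward direction fails; the converse holds.

Converse. If k ≡ 1 (mod 4) and k ≡ 3 (mod 11), then by the Chinese remainder theorem k ≡ 25 (mod 44). Since 25 ≡ 1 (mod 2) and 2 ∣ 44, we get k ≡ 1 (mod 2).

Forward direction. This fails: k = 1 gives 1 ≡ 1 (mod 2) but 1 ≡ 1 (mod 11), so the conjunction on the right does not hold.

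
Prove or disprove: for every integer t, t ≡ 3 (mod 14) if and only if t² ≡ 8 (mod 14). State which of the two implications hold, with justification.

Neither direction holds.

Forward direction. This fails: take t = 3. Then 3 ≡ 3 (mod 14), but 3² = 9 ≡ 9 (mod 14), not 8.

Converse. This fails: take t = 6. Then 6² = 36 ≡ 8 (mod 14), yet 6 ≡ 6 (mod 14), not 3.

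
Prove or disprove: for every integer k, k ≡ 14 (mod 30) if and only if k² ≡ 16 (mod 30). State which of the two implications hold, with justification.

(⟹) Suppose k ≡ 14 (mod 30). Write k = 30j + 14. Then (30j + 14)² = 900j² + 840j + 196 = 30(30j² + 28j + 6) + 16, so k² ≡ 16 (mod 30).

(⟸) This fails: take k = 4. Then 4² = 16 ≡ 16 (mod 30), yet 4 ≡ 4 (mod 30), not 14.

The forward direction holds; the converse fails.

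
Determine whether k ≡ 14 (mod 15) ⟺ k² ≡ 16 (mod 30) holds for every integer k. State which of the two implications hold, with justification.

(⇒) fails and (⇐) fails.

(⇒) This fails: take k = 29. Then 29 ≡ 14 (mod 15), but 29² = 841 ≡ 1 (mod 30), not 16.

(⇐) This fails: take k = 4. Then 4² = 16 ≡ 16 (mod 30), yet 4 ≡ 4 (mod 15), not 14.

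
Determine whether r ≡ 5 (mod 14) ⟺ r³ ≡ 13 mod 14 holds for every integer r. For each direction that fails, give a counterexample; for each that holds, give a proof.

(→) Suppose r ≡ 5 (mod 14). Write r = 14j + 5. Then (14j + 5)³ = 2744j³ + 2940j² + 1050j + 125 = 14(196j³ + 210j² + 75j + 8) + 13, so r³ ≡ 13 (mod 14).

(←) This fails: take r = 3. Then 3³ = 27 ≡ 13 (mod 14), yet 3 ≡ 3 (mod 14), not 5.

Not equivalent: only (⇒) holds.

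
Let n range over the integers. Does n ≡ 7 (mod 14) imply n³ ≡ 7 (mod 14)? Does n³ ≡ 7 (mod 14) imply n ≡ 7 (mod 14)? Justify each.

(⇒) Suppose n ≡ 7 (mod 14). Write n = 14j + 7. Then (14j + 7)³ = 2744j³ + 4116j² + 2058j + 343 = 14(196j³ + 294j² + 147j + 24) + 7, so n³ ≡ 7 (mod 14).

(⇐) Conversely, suppose n³ ≡ 7 (mod 14). The only residue r in {0, …, 13} with r³ ≡ 7 (mod 14) is r = 7, so n ≡ 7 (mod 14).

Both directions hold; the statement is true.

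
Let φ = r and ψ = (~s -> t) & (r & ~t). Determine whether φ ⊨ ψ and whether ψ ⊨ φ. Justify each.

Only the reverse direction holds.

[⇐] Assume the antecedent. If t is true, the antecedent cannot hold. If t is false, the antecedent forces (t = F, s = T, r = T), and r holds there. Either way r holds.

[⇒] This fails. Under t = F, s = F, r = T, the left side is true but the right side is false.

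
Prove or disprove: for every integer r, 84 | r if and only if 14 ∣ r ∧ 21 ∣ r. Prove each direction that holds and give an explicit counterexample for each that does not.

(⇒) holds; (⇐) fails.

(⇐) This fails: take r = 42. Both 14 ∣ 42 and 21 ∣ 42, yet 42 is not a multiple of 84 (since 42 = 0·84 + 42), so 84 ∤ 42.

(⇒) If 84 ∣ r, write r = 84q. Since 84 = 6·14, r = 14·(6q), so 14 ∣ r; and since 84 = 4·21, r = 21·(4q), so 21 ∣ r.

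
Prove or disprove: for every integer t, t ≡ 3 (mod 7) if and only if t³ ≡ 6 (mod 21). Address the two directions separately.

Neither direction holds.

(→) This fails: take t = 10. Then 10 ≡ 3 (mod 7), but 10³ = 1000 ≡ 13 (mod 21), not 6.

(←) This fails: take t = 6. Then 6³ = 216 ≡ 6 (mod 21), yet 6 ≡ 6 (mod 7), not 3.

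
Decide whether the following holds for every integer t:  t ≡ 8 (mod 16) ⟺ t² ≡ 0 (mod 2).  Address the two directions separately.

(→) Suppose t ≡ 8 (mod 16). Then t² ≡ 8² = 64 (mod 16), and since 2 ∣ 16, also t² ≡ 0 (mod 2).

(←) This fails: take t = 0. Then 0² = 0 ≡ 0 (mod 2), yet 0 ≡ 0 (mod 16), not 8.

(⇒) holds; (⇐) fails.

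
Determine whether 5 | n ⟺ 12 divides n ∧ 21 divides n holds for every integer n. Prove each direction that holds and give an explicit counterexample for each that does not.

Neither direction holds.

[⇒] This fails: take n = 5. Certainly 5 ∣ 5, but 12 ∤ 5.

[⇐] This fails: take n = 84. Both 12 ∣ 84 and 21 ∣ 84, yet 84 is not a multiple of 5 (since 84 = 16·5 + 4), so 5 ∤ 84.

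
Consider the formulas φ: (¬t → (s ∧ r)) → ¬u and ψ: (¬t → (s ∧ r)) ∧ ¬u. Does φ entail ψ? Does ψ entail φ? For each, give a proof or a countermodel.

Only the converse holds.

(⟹) This fails. Under u = F, t = F, r = F, s = F, the left side is true but the right side is false.

(⟸) Assume the antecedent. If u is true, the antecedent cannot hold. If u is false, (¬t → (s ∧ r)) → ¬u reduces to true regardless of the other variables. Either way (¬t → (s ∧ r)) → ¬u holds.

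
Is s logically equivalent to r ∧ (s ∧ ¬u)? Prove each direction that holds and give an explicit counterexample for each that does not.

Only the converse holds.

(→) This fails. Under u = F, s = T, r = F, the left side is true but the right side is false.

(←) Assume the antecedent. If u is true, the antecedent cannot hold. If u is false, the antecedent forces (u = F, s = T, r = T), and s holds there. Either way s holds.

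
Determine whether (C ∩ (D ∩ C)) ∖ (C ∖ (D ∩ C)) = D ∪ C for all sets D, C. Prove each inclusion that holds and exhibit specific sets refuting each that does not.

(⊆) Let x ∈ (C ∩ (D ∩ C)) ∖ (C ∖ (D ∩ C)). Then x ∈ D ∩ C, from which x ∈ D ∪ C.

(⊇) This inclusion fails. Take D = {1}, C = ∅; then 1 ∈ D ∪ C but 1 ∉ (C ∩ (D ∩ C)) ∖ (C ∖ (D ∩ C)).

Only the forward inclusion holds.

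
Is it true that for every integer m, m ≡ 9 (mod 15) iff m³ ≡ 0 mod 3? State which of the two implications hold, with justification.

[⇒] Suppose m ≡ 9 (mod 15). Then m³ ≡ 9³ = 729 (mod 15), and since 3 ∣ 15, also m³ ≡ 0 (mod 3).

[⇐] This fails: take m = 0. Then 0³ = 0 ≡ 0 (mod 3), yet 0 ≡ 0 (mod 15), not 9.

Only the forward implication holds.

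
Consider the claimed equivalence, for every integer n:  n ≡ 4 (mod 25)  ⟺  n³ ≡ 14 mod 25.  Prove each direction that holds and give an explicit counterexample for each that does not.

(⇐) Suppose n³ ≡ 14 (mod 25). The only residue r in {0, …, 24} with r³ ≡ 14 (mod 25) is r = 4, so n ≡ 4 (mod 25).

(⇒) Suppose n ≡ 4 (mod 25). Write n = 25j + 4. Then (25j + 4)³ = 15625j³ + 7500j² + 1200j + 64 = 25(625j³ + 300j² + 48j + 2) + 14, so n³ ≡ 14 (mod 25).

Equivalent; both directions hold.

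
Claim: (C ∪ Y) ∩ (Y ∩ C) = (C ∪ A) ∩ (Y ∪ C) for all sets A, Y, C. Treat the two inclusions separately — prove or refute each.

(⟹) Let x ∈ (C ∪ Y) ∩ (Y ∩ C). Then either x ∈ Y ∩ C and x ∉ A; or x ∈ A ∩ Y ∩ C. In each case x ∈ (C ∪ A) ∩ (Y ∪ C), so (C ∪ Y) ∩ (Y ∩ C) ⊆ (C ∪ A) ∩ (Y ∪ C).

(⟸) This inclusion fails. Take A = {1}, Y = {1}, C = ∅; then 1 ∈ (C ∪ A) ∩ (Y ∪ C) but 1 ∉ (C ∪ Y) ∩ (Y ∩ C).

Only the forward inclusion holds.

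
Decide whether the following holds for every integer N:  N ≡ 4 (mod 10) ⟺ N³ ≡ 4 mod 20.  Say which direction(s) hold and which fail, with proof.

Both implications hold.

Forward direction. Suppose N ≡ 4 (mod 10). Working modulo 20, N ∈ {4, 14}; for each such r, r³ ≡ 4 (mod 20).

Converse. The residues r modulo 20 with r³ ≡ 4 (mod 20) are exactly {4, 14}, and each is ≡ 4 (mod 10).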